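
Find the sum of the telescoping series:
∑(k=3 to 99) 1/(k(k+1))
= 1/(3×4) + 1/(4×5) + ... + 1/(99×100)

Partial fractions: 1/(k(k+1)) = 1/k - 1/(k+1)
The series telescopes:
= (1/3 - 1/4) + (1/4 - 1/5) + ... + (1/99 - 1/100)
= 1/3 - 1/100
= 97/300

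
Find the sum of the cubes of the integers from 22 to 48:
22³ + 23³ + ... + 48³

Use ∑_{k=1}^{n} k³ = [n(n+1)/2]², then subtract the first 21 terms.
∑_{k=1}^{48} k³ = [48×49/2]² = 1176² = 1382976
∑_{k=1}^{21} k³ = [21×22/2]² = 231² = 53361
∑_{k=22}^{48} k³ = 1382976 - 53361 = 1329615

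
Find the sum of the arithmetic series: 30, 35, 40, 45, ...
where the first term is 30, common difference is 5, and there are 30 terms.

Sₙ = n/2 × (first + last)
Last term = a + (n-1)d = 30 + (30-1)×5 = 175
S_30 = 30/2 × (30 + 175)
S_30 = 30/2 × 205 = 3075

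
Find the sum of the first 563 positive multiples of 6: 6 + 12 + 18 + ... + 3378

Factor out 6: = 6(1 + 2 + ... + 563) = 6 × n(n+1)/2
= 6 × 563×564/2
= 6 × 158766
= 952596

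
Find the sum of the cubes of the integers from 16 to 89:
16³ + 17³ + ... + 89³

Use ∑_{k=1}^{n} k³ = [n(n+1)/2]², then subtract the first 15 terms.
∑_{k=1}^{89} k³ = [89×90/2]² = 4005² = 16040025
∑_{k=1}^{15} k³ = [15×16/2]² = 120² = 14400
∑_{k=16}^{89} k³ = 16040025 - 14400 = 16025625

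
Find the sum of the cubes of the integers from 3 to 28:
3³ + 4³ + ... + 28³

Use ∑_{k=1}^{n} k³ = [n(n+1)/2]², then subtract the first 2 terms.
∑_{k=1}^{28} k³ = [28×29/2]² = 406² = 164836
∑_{k=1}^{2} k³ = [2×3/2]² = 3² = 9
∑_{k=3}^{28} k³ = 164836 - 9 = 164827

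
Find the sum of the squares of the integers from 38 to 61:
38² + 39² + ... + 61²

Use ∑_{k=1}^{n} k² = n(n+1)(2n+1)/6, then subtract the first 37 terms.
∑_{k=1}^{61} k² = 61×62×123/6 = 77531
∑_{k=1}^{37} k² = 37×38×75/6 = 17575
∑_{k=38}^{61} k² = 77531 - 17575 = 59956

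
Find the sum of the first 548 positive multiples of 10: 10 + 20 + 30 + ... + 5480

Factor out 10: = 10(1 + 2 + ... + 548) = 10 × n(n+1)/2
= 10 × 548×549/2
= 10 × 150426
= 1504260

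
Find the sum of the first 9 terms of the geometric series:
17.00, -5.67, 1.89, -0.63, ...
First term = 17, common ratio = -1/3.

Sₙ = a(1 - rⁿ) / (1 - r)
S_9 = 17(1 - (-1/3)^9) / (1 - (-1/3))
S_9 = 17(1 - (-1/19683)) / (4/3)
S_9 = 83657/6561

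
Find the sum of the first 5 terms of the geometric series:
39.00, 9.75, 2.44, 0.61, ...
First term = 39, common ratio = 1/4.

Sₙ = a(1 - rⁿ) / (1 - r)
S_5 = 39(1 - (1/4)^5) / (1 - (1/4))
S_5 = 39(1 - (1/1024)) / (3/4)
S_5 = 13299/256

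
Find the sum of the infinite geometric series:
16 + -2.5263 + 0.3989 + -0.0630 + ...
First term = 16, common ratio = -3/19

For |r| < 1, S = a / (1 - r)
S = 16 / (1 - (-3/19))
S = 16 / (22/19)
S = 152/11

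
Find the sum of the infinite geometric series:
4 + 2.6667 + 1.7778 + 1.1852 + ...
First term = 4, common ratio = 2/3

For |r| < 1, S = a / (1 - r)
S = 4 / (1 - (2/3))
S = 4 / (1/3)
S = 12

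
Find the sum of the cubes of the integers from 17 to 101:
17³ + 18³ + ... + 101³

Use ∑_{k=1}^{n} k³ = [n(n+1)/2]², then subtract the first 16 terms.
∑_{k=1}^{101} k³ = [101×102/2]² = 5151² = 26532801
∑_{k=1}^{16} k³ = [16×17/2]² = 136² = 18496
∑_{k=17}^{101} k³ = 26532801 - 18496 = 26514305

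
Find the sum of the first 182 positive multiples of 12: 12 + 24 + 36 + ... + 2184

Factor out 12: = 12(1 + 2 + ... + 182) = 12 × n(n+1)/2
= 12 × 182×183/2
= 12 × 16653
= 199836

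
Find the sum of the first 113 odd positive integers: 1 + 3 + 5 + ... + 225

Sum of first n odd numbers = n²
= 113²
= 12769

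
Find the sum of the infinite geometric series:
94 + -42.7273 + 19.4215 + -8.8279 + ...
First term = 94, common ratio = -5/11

For |r| < 1, S = a / (1 - r)
S = 94 / (1 - (-5/11))
S = 94 / (16/11)
S = 517/8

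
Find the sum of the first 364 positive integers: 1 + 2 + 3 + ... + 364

Formula: ∑k = n(n+1)/2
= 364×365/2
= 132860/2
= 66430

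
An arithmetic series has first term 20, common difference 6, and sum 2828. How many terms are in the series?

Using S = n/2 × [2a + (n-1)d]
2828 = n/2 × [2(20) + (n-1)(6)]
2828 = n/2 × [40 + 6n - 6]
5656 = n × [34 + 6n]
6n² + (34)n - 5656 = 0
Discriminant: Δ = (34)² - 4(6)(-5656) = 1156 + 135744 = 136900
√Δ = 370
n = [-(34) + √Δ] / (2·6) = (-34 + 370) / 12 = 336 / 12 = 28
(The negative root is discarded since n must be a positive integer.)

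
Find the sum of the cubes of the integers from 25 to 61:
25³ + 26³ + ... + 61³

Use ∑_{k=1}^{n} k³ = [n(n+1)/2]², then subtract the first 24 terms.
∑_{k=1}^{61} k³ = [61×62/2]² = 1891² = 3575881
∑_{k=1}^{24} k³ = [24×25/2]² = 300² = 90000
∑_{k=25}^{61} k³ = 3575881 - 90000 = 3485881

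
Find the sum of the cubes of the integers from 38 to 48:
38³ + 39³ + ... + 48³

Use ∑_{k=1}^{n} k³ = [n(n+1)/2]², then subtract the first 37 terms.
∑_{k=1}^{48} k³ = [48×49/2]² = 1176² = 1382976
∑_{k=1}^{37} k³ = [37×38/2]² = 703² = 494209
∑_{k=38}^{48} k³ = 1382976 - 494209 = 888767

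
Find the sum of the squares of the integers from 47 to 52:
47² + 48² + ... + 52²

Use ∑_{k=1}^{n} k² = n(n+1)(2n+1)/6, then subtract the first 46 terms.
∑_{k=1}^{52} k² = 52×53×105/6 = 48230
∑_{k=1}^{46} k² = 46×47×93/6 = 33511
∑_{k=47}^{52} k² = 48230 - 33511 = 14719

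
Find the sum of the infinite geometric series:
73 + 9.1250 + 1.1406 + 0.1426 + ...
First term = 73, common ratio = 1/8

For |r| < 1, S = a / (1 - r)
S = 73 / (1 - (1/8))
S = 73 / (7/8)
S = 584/7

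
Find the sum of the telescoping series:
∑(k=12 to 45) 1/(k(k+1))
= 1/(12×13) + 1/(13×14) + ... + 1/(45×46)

Partial fractions: 1/(k(k+1)) = 1/k - 1/(k+1)
The series telescopes:
= (1/12 - 1/13) + (1/13 - 1/14) + ... + (1/45 - 1/46)
= 1/12 - 1/46
= 17/276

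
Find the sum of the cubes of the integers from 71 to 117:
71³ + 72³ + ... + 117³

Use ∑_{k=1}^{n} k³ = [n(n+1)/2]², then subtract the first 70 terms.
∑_{k=1}^{117} k³ = [117×118/2]² = 6903² = 47651409
∑_{k=1}^{70} k³ = [70×71/2]² = 2485² = 6175225
∑_{k=71}^{117} k³ = 47651409 - 6175225 = 41476184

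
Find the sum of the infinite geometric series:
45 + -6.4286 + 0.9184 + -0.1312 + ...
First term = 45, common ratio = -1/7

For |r| < 1, S = a / (1 - r)
S = 45 / (1 - (-1/7))
S = 45 / (8/7)
S = 315/8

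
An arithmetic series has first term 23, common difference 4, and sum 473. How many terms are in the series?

Using S = n/2 × [2a + (n-1)d]
473 = n/2 × [2(23) + (n-1)(4)]
473 = n/2 × [46 + 4n - 4]
946 = n × [42 + 4n]
4n² + (42)n - 946 = 0
Discriminant: Δ = (42)² - 4(4)(-946) = 1764 + 15136 = 16900
√Δ = 130
n = [-(42) + √Δ] / (2·4) = (-42 + 130) / 8 = 88 / 8 = 11
(The negative root is discarded since n must be a positive integer.)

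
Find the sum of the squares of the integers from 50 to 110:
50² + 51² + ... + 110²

Use ∑_{k=1}^{n} k² = n(n+1)(2n+1)/6, then subtract the first 49 terms.
∑_{k=1}^{110} k² = 110×111×221/6 = 449735
∑_{k=1}^{49} k² = 49×50×99/6 = 40425
∑_{k=50}^{110} k² = 449735 - 40425 = 409310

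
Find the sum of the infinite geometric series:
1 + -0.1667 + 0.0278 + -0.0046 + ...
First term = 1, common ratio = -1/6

For |r| < 1, S = a / (1 - r)
S = 1 / (1 - (-1/6))
S = 1 / (7/6)
S = 6/7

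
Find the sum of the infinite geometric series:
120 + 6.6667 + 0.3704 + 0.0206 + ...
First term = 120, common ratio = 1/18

For |r| < 1, S = a / (1 - r)
S = 120 / (1 - (1/18))
S = 120 / (17/18)
S = 2160/17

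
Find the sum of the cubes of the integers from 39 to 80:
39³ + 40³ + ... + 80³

Use ∑_{k=1}^{n} k³ = [n(n+1)/2]², then subtract the first 38 terms.
∑_{k=1}^{80} k³ = [80×81/2]² = 3240² = 10497600
∑_{k=1}^{38} k³ = [38×39/2]² = 741² = 549081
∑_{k=39}^{80} k³ = 10497600 - 549081 = 9948519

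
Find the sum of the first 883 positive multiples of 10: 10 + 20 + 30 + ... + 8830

Factor out 10: = 10(1 + 2 + ... + 883) = 10 × n(n+1)/2
= 10 × 883×884/2
= 10 × 390286
= 3902860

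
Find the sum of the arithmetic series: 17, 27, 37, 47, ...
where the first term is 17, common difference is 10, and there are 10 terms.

Sₙ = n/2 × (first + last)
Last term = a + (n-1)d = 17 + (10-1)×10 = 107
S_10 = 10/2 × (17 + 107)
S_10 = 10/2 × 124 = 620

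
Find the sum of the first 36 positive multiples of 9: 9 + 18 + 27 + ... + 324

Factor out 9: = 9(1 + 2 + ... + 36) = 9 × n(n+1)/2
= 9 × 36×37/2
= 9 × 666
= 5994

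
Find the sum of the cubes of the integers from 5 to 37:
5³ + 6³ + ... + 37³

Use ∑_{k=1}^{n} k³ = [n(n+1)/2]², then subtract the first 4 terms.
∑_{k=1}^{37} k³ = [37×38/2]² = 703² = 494209
∑_{k=1}^{4} k³ = [4×5/2]² = 10² = 100
∑_{k=5}^{37} k³ = 494209 - 100 = 494109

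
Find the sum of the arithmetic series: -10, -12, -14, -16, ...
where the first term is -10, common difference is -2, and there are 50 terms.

Sₙ = n/2 × (first + last)
Last term = a + (n-1)d = -10 + (50-1)×(-2) = -108
S_50 = 50/2 × (-10 + (-108))
S_50 = 50/2 × (-118) = -2950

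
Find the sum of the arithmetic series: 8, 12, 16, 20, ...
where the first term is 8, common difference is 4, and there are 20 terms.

Sₙ = n/2 × (first + last)
Last term = a + (n-1)d = 8 + (20-1)×4 = 84
S_20 = 20/2 × (8 + 84)
S_20 = 20/2 × 92 = 920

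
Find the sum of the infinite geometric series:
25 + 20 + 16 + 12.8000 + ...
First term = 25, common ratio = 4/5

For |r| < 1, S = a / (1 - r)
S = 25 / (1 - (4/5))
S = 25 / (1/5)
S = 125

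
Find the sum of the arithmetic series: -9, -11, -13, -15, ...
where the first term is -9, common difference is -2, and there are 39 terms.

Sₙ = n/2 × (first + last)
Last term = a + (n-1)d = -9 + (39-1)×(-2) = -85
S_39 = 39/2 × (-9 + (-85))
S_39 = 39/2 × (-94) = -1833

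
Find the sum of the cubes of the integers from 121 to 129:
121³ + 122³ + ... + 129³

Use ∑_{k=1}^{n} k³ = [n(n+1)/2]², then subtract the first 120 terms.
∑_{k=1}^{129} k³ = [129×130/2]² = 8385² = 70308225
∑_{k=1}^{120} k³ = [120×121/2]² = 7260² = 52707600
∑_{k=121}^{129} k³ = 70308225 - 52707600 = 17600625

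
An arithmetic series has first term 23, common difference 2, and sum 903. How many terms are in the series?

Using S = n/2 × [2a + (n-1)d]
903 = n/2 × [2(23) + (n-1)(2)]
903 = n/2 × [46 + 2n - 2]
1806 = n × [44 + 2n]
2n² + (44)n - 1806 = 0
Discriminant: Δ = (44)² - 4(2)(-1806) = 1936 + 14448 = 16384
√Δ = 128
n = [-(44) + √Δ] / (2·2) = (-44 + 128) / 4 = 84 / 4 = 21
(The negative root is discarded since n must be a positive integer.)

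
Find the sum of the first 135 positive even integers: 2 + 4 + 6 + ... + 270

Sum of first n even numbers = n(n+1)
= 135×136
= 18360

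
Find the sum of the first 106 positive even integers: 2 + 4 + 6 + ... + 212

Sum of first n even numbers = n(n+1)
= 106×107
= 11342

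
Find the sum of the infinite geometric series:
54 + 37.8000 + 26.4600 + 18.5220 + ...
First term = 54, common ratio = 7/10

For |r| < 1, S = a / (1 - r)
S = 54 / (1 - (7/10))
S = 54 / (3/10)
S = 180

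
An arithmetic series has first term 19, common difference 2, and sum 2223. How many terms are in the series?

Using S = n/2 × [2a + (n-1)d]
2223 = n/2 × [2(19) + (n-1)(2)]
2223 = n/2 × [38 + 2n - 2]
4446 = n × [36 + 2n]
2n² + (36)n - 4446 = 0
Discriminant: Δ = (36)² - 4(2)(-4446) = 1296 + 35568 = 36864
√Δ = 192
n = [-(36) + √Δ] / (2·2) = (-36 + 192) / 4 = 156 / 4 = 39
(The negative root is discarded since n must be a positive integer.)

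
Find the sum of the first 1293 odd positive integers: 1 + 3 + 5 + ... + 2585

Sum of first n odd numbers = n²
= 1293²
= 1671849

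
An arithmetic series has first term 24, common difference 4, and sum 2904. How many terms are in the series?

Using S = n/2 × [2a + (n-1)d]
2904 = n/2 × [2(24) + (n-1)(4)]
2904 = n/2 × [48 + 4n - 4]
5808 = n × [44 + 4n]
4n² + (44)n - 5808 = 0
Discriminant: Δ = (44)² - 4(4)(-5808) = 1936 + 92928 = 94864
√Δ = 308
n = [-(44) + √Δ] / (2·4) = (-44 + 308) / 8 = 264 / 8 = 33
(The negative root is discarded since n must be a positive integer.)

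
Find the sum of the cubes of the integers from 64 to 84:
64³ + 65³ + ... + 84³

Use ∑_{k=1}^{n} k³ = [n(n+1)/2]², then subtract the first 63 terms.
∑_{k=1}^{84} k³ = [84×85/2]² = 3570² = 12744900
∑_{k=1}^{63} k³ = [63×64/2]² = 2016² = 4064256
∑_{k=64}^{84} k³ = 12744900 - 4064256 = 8680644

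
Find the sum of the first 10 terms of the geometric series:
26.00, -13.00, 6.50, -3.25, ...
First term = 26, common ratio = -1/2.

Sₙ = a(1 - rⁿ) / (1 - r)
S_10 = 26(1 - (-1/2)^10) / (1 - (-1/2))
S_10 = 26(1 - (1/1024)) / (3/2)
S_10 = 4433/256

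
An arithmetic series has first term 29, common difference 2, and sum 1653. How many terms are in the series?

Using S = n/2 × [2a + (n-1)d]
1653 = n/2 × [2(29) + (n-1)(2)]
1653 = n/2 × [58 + 2n - 2]
3306 = n × [56 + 2n]
2n² + (56)n - 3306 = 0
Discriminant: Δ = (56)² - 4(2)(-3306) = 3136 + 26448 = 29584
√Δ = 172
n = [-(56) + √Δ] / (2·2) = (-56 + 172) / 4 = 116 / 4 = 29
(The negative root is discarded since n must be a positive integer.)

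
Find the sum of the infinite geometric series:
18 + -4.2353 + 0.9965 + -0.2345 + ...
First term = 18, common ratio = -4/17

For |r| < 1, S = a / (1 - r)
S = 18 / (1 - (-4/17))
S = 18 / (21/17)
S = 102/7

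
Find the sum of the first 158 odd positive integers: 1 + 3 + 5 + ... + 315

Sum of first n odd numbers = n²
= 158²
= 24964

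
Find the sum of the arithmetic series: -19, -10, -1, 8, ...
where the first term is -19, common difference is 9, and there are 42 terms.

Sₙ = n/2 × (first + last)
Last term = a + (n-1)d = -19 + (42-1)×9 = 350
S_42 = 42/2 × (-19 + 350)
S_42 = 42/2 × 331 = 6951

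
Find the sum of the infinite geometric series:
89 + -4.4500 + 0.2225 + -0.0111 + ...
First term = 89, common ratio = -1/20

For |r| < 1, S = a / (1 - r)
S = 89 / (1 - (-1/20))
S = 89 / (21/20)
S = 1780/21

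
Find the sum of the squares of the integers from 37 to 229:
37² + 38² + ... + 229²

Use ∑_{k=1}^{n} k² = n(n+1)(2n+1)/6, then subtract the first 36 terms.
∑_{k=1}^{229} k² = 229×230×459/6 = 4029255
∑_{k=1}^{36} k² = 36×37×73/6 = 16206
∑_{k=37}^{229} k² = 4029255 - 16206 = 4013049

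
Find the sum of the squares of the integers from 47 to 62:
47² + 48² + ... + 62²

Use ∑_{k=1}^{n} k² = n(n+1)(2n+1)/6, then subtract the first 46 terms.
∑_{k=1}^{62} k² = 62×63×125/6 = 81375
∑_{k=1}^{46} k² = 46×47×93/6 = 33511
∑_{k=47}^{62} k² = 81375 - 33511 = 47864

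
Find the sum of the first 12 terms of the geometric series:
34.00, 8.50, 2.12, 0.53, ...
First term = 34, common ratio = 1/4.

Sₙ = a(1 - rⁿ) / (1 - r)
S_12 = 34(1 - (1/4)^12) / (1 - (1/4))
S_12 = 34(1 - (1/16777216)) / (3/4)
S_12 = 95070885/2097152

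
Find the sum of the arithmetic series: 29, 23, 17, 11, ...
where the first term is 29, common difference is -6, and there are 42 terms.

Sₙ = n/2 × (first + last)
Last term = a + (n-1)d = 29 + (42-1)×(-6) = -217
S_42 = 42/2 × (29 + (-217))
S_42 = 42/2 × (-188) = -3948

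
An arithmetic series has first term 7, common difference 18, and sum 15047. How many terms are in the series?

Using S = n/2 × [2a + (n-1)d]
15047 = n/2 × [2(7) + (n-1)(18)]
15047 = n/2 × [14 + 18n - 18]
30094 = n × [-4 + 18n]
18n² + (-4)n - 30094 = 0
Discriminant: Δ = (-4)² - 4(18)(-30094) = 16 + 2166768 = 2166784
√Δ = 1472
n = [-(-4) + √Δ] / (2·18) = (4 + 1472) / 36 = 1476 / 36 = 41
(The negative root is discarded since n must be a positive integer.)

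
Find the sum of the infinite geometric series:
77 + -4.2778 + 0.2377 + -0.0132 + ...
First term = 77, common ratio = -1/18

For |r| < 1, S = a / (1 - r)
S = 77 / (1 - (-1/18))
S = 77 / (19/18)
S = 1386/19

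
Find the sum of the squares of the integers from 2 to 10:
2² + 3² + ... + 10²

Use ∑_{k=1}^{n} k² = n(n+1)(2n+1)/6, then subtract the first 1 terms.
∑_{k=1}^{10} k² = 10×11×21/6 = 385
∑_{k=1}^{1} k² = 1×2×3/6 = 1
∑_{k=2}^{10} k² = 385 - 1 = 384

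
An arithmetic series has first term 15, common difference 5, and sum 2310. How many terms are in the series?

Using S = n/2 × [2a + (n-1)d]
2310 = n/2 × [2(15) + (n-1)(5)]
2310 = n/2 × [30 + 5n - 5]
4620 = n × [25 + 5n]
5n² + (25)n - 4620 = 0
Discriminant: Δ = (25)² - 4(5)(-4620) = 625 + 92400 = 93025
√Δ = 305
n = [-(25) + √Δ] / (2·5) = (-25 + 305) / 10 = 280 / 10 = 28
(The negative root is discarded since n must be a positive integer.)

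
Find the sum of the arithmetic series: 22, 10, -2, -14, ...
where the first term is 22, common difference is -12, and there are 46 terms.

Sₙ = n/2 × (first + last)
Last term = a + (n-1)d = 22 + (46-1)×(-12) = -518
S_46 = 46/2 × (22 + (-518))
S_46 = 46/2 × (-496) = -11408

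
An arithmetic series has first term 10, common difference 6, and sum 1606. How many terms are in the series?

Using S = n/2 × [2a + (n-1)d]
1606 = n/2 × [2(10) + (n-1)(6)]
1606 = n/2 × [20 + 6n - 6]
3212 = n × [14 + 6n]
6n² + (14)n - 3212 = 0
Discriminant: Δ = (14)² - 4(6)(-3212) = 196 + 77088 = 77284
√Δ = 278
n = [-(14) + √Δ] / (2·6) = (-14 + 278) / 12 = 264 / 12 = 22
(The negative root is discarded since n must be a positive integer.)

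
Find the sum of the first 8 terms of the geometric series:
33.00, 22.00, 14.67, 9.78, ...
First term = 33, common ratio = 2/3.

Sₙ = a(1 - rⁿ) / (1 - r)
S_8 = 33(1 - (2/3)^8) / (1 - (2/3))
S_8 = 33(1 - (256/6561)) / (1/3)
S_8 = 69355/729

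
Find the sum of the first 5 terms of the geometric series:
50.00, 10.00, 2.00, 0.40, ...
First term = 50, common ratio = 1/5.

Sₙ = a(1 - rⁿ) / (1 - r)
S_5 = 50(1 - (1/5)^5) / (1 - (1/5))
S_5 = 50(1 - (1/3125)) / (4/5)
S_5 = 1562/25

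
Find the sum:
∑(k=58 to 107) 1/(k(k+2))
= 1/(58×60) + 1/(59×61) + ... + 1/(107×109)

Partial fractions: 1/(k(k+2)) = (1/2)[1/k - 1/(k+2)]
Telescoping leaves the first two and last two terms:
= (1/2)[1/58 + 1/59 - 1/108 - 1/109]
= 317375/40283784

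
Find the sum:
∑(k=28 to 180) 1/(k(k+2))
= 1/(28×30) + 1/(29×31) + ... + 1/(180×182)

Partial fractions: 1/(k(k+2)) = (1/2)[1/k - 1/(k+2)]
Telescoping leaves the first two and last two terms:
= (1/2)[1/28 + 1/29 - 1/181 - 1/182]
= 113067/3821272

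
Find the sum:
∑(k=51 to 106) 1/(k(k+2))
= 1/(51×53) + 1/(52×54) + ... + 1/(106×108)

Partial fractions: 1/(k(k+2)) = (1/2)[1/k - 1/(k+2)]
Telescoping leaves the first two and last two terms:
= (1/2)[1/51 + 1/52 - 1/107 - 1/108]
= 25837/2553876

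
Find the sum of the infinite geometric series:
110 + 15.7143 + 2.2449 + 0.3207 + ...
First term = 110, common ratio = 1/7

For |r| < 1, S = a / (1 - r)
S = 110 / (1 - (1/7))
S = 110 / (6/7)
S = 385/3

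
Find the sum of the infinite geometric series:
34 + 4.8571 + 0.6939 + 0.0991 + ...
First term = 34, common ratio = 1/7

For |r| < 1, S = a / (1 - r)
S = 34 / (1 - (1/7))
S = 34 / (6/7)
S = 119/3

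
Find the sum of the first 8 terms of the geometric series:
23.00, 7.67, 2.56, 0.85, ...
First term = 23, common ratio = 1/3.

Sₙ = a(1 - rⁿ) / (1 - r)
S_8 = 23(1 - (1/3)^8) / (1 - (1/3))
S_8 = 23(1 - (1/6561)) / (2/3)
S_8 = 75440/2187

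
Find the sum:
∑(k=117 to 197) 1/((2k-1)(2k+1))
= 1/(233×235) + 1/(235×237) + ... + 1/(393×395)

Partial fractions: 1/((2k-1)(2k+1)) = (1/2)[1/(2k-1) - 1/(2k+1)]
The series telescopes:
= (1/2)[1/233 - 1/395]
= 81/92035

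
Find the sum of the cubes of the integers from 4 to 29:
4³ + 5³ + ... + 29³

Use ∑_{k=1}^{n} k³ = [n(n+1)/2]², then subtract the first 3 terms.
∑_{k=1}^{29} k³ = [29×30/2]² = 435² = 189225
∑_{k=1}^{3} k³ = [3×4/2]² = 6² = 36
∑_{k=4}^{29} k³ = 189225 - 36 = 189189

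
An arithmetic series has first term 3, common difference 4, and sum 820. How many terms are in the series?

Using S = n/2 × [2a + (n-1)d]
820 = n/2 × [2(3) + (n-1)(4)]
820 = n/2 × [6 + 4n - 4]
1640 = n × [2 + 4n]
4n² + (2)n - 1640 = 0
Discriminant: Δ = (2)² - 4(4)(-1640) = 4 + 26240 = 26244
√Δ = 162
n = [-(2) + √Δ] / (2·4) = (-2 + 162) / 8 = 160 / 8 = 20
(The negative root is discarded since n must be a positive integer.)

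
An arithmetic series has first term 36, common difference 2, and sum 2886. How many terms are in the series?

Using S = n/2 × [2a + (n-1)d]
2886 = n/2 × [2(36) + (n-1)(2)]
2886 = n/2 × [72 + 2n - 2]
5772 = n × [70 + 2n]
2n² + (70)n - 5772 = 0
Discriminant: Δ = (70)² - 4(2)(-5772) = 4900 + 46176 = 51076
√Δ = 226
n = [-(70) + √Δ] / (2·2) = (-70 + 226) / 4 = 156 / 4 = 39
(The negative root is discarded since n must be a positive integer.)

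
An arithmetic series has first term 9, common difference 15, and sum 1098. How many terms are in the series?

Using S = n/2 × [2a + (n-1)d]
1098 = n/2 × [2(9) + (n-1)(15)]
1098 = n/2 × [18 + 15n - 15]
2196 = n × [3 + 15n]
15n² + (3)n - 2196 = 0
Discriminant: Δ = (3)² - 4(15)(-2196) = 9 + 131760 = 131769
√Δ = 363
n = [-(3) + √Δ] / (2·15) = (-3 + 363) / 30 = 360 / 30 = 12
(The negative root is discarded since n must be a positive integer.)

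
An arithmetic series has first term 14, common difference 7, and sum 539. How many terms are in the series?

Using S = n/2 × [2a + (n-1)d]
539 = n/2 × [2(14) + (n-1)(7)]
539 = n/2 × [28 + 7n - 7]
1078 = n × [21 + 7n]
7n² + (21)n - 1078 = 0
Discriminant: Δ = (21)² - 4(7)(-1078) = 441 + 30184 = 30625
√Δ = 175
n = [-(21) + √Δ] / (2·7) = (-21 + 175) / 14 = 154 / 14 = 11
(The negative root is discarded since n must be a positive integer.)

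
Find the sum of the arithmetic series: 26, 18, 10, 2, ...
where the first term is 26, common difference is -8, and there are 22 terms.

Sₙ = n/2 × (first + last)
Last term = a + (n-1)d = 26 + (22-1)×(-8) = -142
S_22 = 22/2 × (26 + (-142))
S_22 = 22/2 × (-116) = -1276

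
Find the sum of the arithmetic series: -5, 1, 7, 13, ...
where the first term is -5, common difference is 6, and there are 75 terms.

Sₙ = n/2 × (first + last)
Last term = a + (n-1)d = -5 + (75-1)×6 = 439
S_75 = 75/2 × (-5 + 439)
S_75 = 75/2 × 434 = 16275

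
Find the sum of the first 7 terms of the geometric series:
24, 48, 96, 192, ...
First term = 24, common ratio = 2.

Sₙ = a(1 - rⁿ) / (1 - r)
S_7 = 24(1 - 2^7) / (1 - 2)
S_7 = 24(1 - 128) / (-1)
S_7 = 3048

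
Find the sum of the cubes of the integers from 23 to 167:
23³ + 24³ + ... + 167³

Use ∑_{k=1}^{n} k³ = [n(n+1)/2]², then subtract the first 22 terms.
∑_{k=1}^{167} k³ = [167×168/2]² = 14028² = 196784784
∑_{k=1}^{22} k³ = [22×23/2]² = 253² = 64009
∑_{k=23}^{167} k³ = 196784784 - 64009 = 196720775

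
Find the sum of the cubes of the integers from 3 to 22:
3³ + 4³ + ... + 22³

Use ∑_{k=1}^{n} k³ = [n(n+1)/2]², then subtract the first 2 terms.
∑_{k=1}^{22} k³ = [22×23/2]² = 253² = 64009
∑_{k=1}^{2} k³ = [2×3/2]² = 3² = 9
∑_{k=3}^{22} k³ = 64009 - 9 = 64000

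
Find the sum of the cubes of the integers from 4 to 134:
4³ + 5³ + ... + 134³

Use ∑_{k=1}^{n} k³ = [n(n+1)/2]², then subtract the first 3 terms.
∑_{k=1}^{134} k³ = [134×135/2]² = 9045² = 81812025
∑_{k=1}^{3} k³ = [3×4/2]² = 6² = 36
∑_{k=4}^{134} k³ = 81812025 - 36 = 81811989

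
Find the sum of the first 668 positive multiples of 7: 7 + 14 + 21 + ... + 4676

Factor out 7: = 7(1 + 2 + ... + 668) = 7 × n(n+1)/2
= 7 × 668×669/2
= 7 × 223446
= 1564122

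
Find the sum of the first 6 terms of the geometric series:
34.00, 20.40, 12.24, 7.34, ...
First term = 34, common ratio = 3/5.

Sₙ = a(1 - rⁿ) / (1 - r)
S_6 = 34(1 - (3/5)^6) / (1 - (3/5))
S_6 = 34(1 - (729/15625)) / (2/5)
S_6 = 253232/3125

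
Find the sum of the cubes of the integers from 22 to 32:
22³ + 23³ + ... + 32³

Use ∑_{k=1}^{n} k³ = [n(n+1)/2]², then subtract the first 21 terms.
∑_{k=1}^{32} k³ = [32×33/2]² = 528² = 278784
∑_{k=1}^{21} k³ = [21×22/2]² = 231² = 53361
∑_{k=22}^{32} k³ = 278784 - 53361 = 225423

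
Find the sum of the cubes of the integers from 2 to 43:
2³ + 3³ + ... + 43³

Use ∑_{k=1}^{n} k³ = [n(n+1)/2]², then subtract the first 1 terms.
∑_{k=1}^{43} k³ = [43×44/2]² = 946² = 894916
∑_{k=1}^{1} k³ = [1×2/2]² = 1² = 1
∑_{k=2}^{43} k³ = 894916 - 1 = 894915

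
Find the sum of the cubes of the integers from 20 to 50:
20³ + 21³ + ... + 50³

Use ∑_{k=1}^{n} k³ = [n(n+1)/2]², then subtract the first 19 terms.
∑_{k=1}^{50} k³ = [50×51/2]² = 1275² = 1625625
∑_{k=1}^{19} k³ = [19×20/2]² = 190² = 36100
∑_{k=20}^{50} k³ = 1625625 - 36100 = 1589525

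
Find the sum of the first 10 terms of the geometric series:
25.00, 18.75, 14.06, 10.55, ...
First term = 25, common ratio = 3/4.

Sₙ = a(1 - rⁿ) / (1 - r)
S_10 = 25(1 - (3/4)^10) / (1 - (3/4))
S_10 = 25(1 - (59049/1048576)) / (1/4)
S_10 = 24738175/262144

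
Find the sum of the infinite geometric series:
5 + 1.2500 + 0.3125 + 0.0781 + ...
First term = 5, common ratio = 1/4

For |r| < 1, S = a / (1 - r)
S = 5 / (1 - (1/4))
S = 5 / (3/4)
S = 20/3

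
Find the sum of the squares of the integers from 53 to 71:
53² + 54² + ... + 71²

Use ∑_{k=1}^{n} k² = n(n+1)(2n+1)/6, then subtract the first 52 terms.
∑_{k=1}^{71} k² = 71×72×143/6 = 121836
∑_{k=1}^{52} k² = 52×53×105/6 = 48230
∑_{k=53}^{71} k² = 121836 - 48230 = 73606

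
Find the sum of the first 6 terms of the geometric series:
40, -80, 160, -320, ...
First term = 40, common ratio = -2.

Sₙ = a(1 - rⁿ) / (1 - r)
S_6 = 40(1 - (-2)^6) / (1 - (-2))
S_6 = 40(1 - 64) / (3)
S_6 = -840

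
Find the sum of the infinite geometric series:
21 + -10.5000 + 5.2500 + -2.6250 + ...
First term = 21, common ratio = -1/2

For |r| < 1, S = a / (1 - r)
S = 21 / (1 - (-1/2))
S = 21 / (3/2)
S = 14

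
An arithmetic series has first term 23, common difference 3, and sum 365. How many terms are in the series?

Using S = n/2 × [2a + (n-1)d]
365 = n/2 × [2(23) + (n-1)(3)]
365 = n/2 × [46 + 3n - 3]
730 = n × [43 + 3n]
3n² + (43)n - 730 = 0
Discriminant: Δ = (43)² - 4(3)(-730) = 1849 + 8760 = 10609
√Δ = 103
n = [-(43) + √Δ] / (2·3) = (-43 + 103) / 6 = 60 / 6 = 10
(The negative root is discarded since n must be a positive integer.)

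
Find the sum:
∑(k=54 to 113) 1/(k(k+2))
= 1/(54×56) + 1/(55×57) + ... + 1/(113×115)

Partial fractions: 1/(k(k+2)) = (1/2)[1/k - 1/(k+2)]
Telescoping leaves the first two and last two terms:
= (1/2)[1/54 + 1/55 - 1/114 - 1/115]
= 12481/1297890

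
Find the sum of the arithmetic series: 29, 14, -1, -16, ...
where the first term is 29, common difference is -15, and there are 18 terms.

Sₙ = n/2 × (first + last)
Last term = a + (n-1)d = 29 + (18-1)×(-15) = -226
S_18 = 18/2 × (29 + (-226))
S_18 = 18/2 × (-197) = -1773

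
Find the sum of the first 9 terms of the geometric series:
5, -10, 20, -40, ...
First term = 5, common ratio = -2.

Sₙ = a(1 - rⁿ) / (1 - r)
S_9 = 5(1 - (-2)^9) / (1 - (-2))
S_9 = 5(1 - (-512)) / (3)
S_9 = 855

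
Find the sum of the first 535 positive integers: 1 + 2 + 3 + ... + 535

Formula: ∑k = n(n+1)/2
= 535×536/2
= 286760/2
= 143380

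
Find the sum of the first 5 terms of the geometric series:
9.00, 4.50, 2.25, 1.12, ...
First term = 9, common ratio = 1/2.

Sₙ = a(1 - rⁿ) / (1 - r)
S_5 = 9(1 - (1/2)^5) / (1 - (1/2))
S_5 = 9(1 - (1/32)) / (1/2)
S_5 = 279/16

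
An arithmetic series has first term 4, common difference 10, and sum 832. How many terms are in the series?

Using S = n/2 × [2a + (n-1)d]
832 = n/2 × [2(4) + (n-1)(10)]
832 = n/2 × [8 + 10n - 10]
1664 = n × [-2 + 10n]
10n² + (-2)n - 1664 = 0
Discriminant: Δ = (-2)² - 4(10)(-1664) = 4 + 66560 = 66564
√Δ = 258
n = [-(-2) + √Δ] / (2·10) = (2 + 258) / 20 = 260 / 20 = 13
(The negative root is discarded since n must be a positive integer.)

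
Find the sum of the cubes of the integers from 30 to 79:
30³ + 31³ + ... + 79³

Use ∑_{k=1}^{n} k³ = [n(n+1)/2]², then subtract the first 29 terms.
∑_{k=1}^{79} k³ = [79×80/2]² = 3160² = 9985600
∑_{k=1}^{29} k³ = [29×30/2]² = 435² = 189225
∑_{k=30}^{79} k³ = 9985600 - 189225 = 9796375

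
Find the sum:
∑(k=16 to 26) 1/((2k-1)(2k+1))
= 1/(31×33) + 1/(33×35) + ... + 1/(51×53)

Partial fractions: 1/((2k-1)(2k+1)) = (1/2)[1/(2k-1) - 1/(2k+1)]
The series telescopes:
= (1/2)[1/31 - 1/53]
= 11/1643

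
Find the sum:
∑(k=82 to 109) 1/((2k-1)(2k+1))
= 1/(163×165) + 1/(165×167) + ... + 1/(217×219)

Partial fractions: 1/((2k-1)(2k+1)) = (1/2)[1/(2k-1) - 1/(2k+1)]
The series telescopes:
= (1/2)[1/163 - 1/219]
= 28/35697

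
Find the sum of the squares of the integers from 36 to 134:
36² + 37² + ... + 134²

Use ∑_{k=1}^{n} k² = n(n+1)(2n+1)/6, then subtract the first 35 terms.
∑_{k=1}^{134} k² = 134×135×269/6 = 811035
∑_{k=1}^{35} k² = 35×36×71/6 = 14910
∑_{k=36}^{134} k² = 811035 - 14910 = 796125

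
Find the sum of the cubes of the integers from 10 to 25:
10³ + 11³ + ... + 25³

Use ∑_{k=1}^{n} k³ = [n(n+1)/2]², then subtract the first 9 terms.
∑_{k=1}^{25} k³ = [25×26/2]² = 325² = 105625
∑_{k=1}^{9} k³ = [9×10/2]² = 45² = 2025
∑_{k=10}^{25} k³ = 105625 - 2025 = 103600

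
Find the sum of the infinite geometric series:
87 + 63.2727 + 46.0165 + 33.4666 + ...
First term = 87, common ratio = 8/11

For |r| < 1, S = a / (1 - r)
S = 87 / (1 - (8/11))
S = 87 / (3/11)
S = 319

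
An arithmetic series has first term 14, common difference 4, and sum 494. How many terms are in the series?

Using S = n/2 × [2a + (n-1)d]
494 = n/2 × [2(14) + (n-1)(4)]
494 = n/2 × [28 + 4n - 4]
988 = n × [24 + 4n]
4n² + (24)n - 988 = 0
Discriminant: Δ = (24)² - 4(4)(-988) = 576 + 15808 = 16384
√Δ = 128
n = [-(24) + √Δ] / (2·4) = (-24 + 128) / 8 = 104 / 8 = 13
(The negative root is discarded since n must be a positive integer.)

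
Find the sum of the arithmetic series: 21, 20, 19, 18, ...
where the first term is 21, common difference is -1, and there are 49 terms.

Sₙ = n/2 × (first + last)
Last term = a + (n-1)d = 21 + (49-1)×(-1) = -27
S_49 = 49/2 × (21 + (-27))
S_49 = 49/2 × (-6) = -147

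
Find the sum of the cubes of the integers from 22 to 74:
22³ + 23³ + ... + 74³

Use ∑_{k=1}^{n} k³ = [n(n+1)/2]², then subtract the first 21 terms.
∑_{k=1}^{74} k³ = [74×75/2]² = 2775² = 7700625
∑_{k=1}^{21} k³ = [21×22/2]² = 231² = 53361
∑_{k=22}^{74} k³ = 7700625 - 53361 = 7647264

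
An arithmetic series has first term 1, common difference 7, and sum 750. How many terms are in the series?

Using S = n/2 × [2a + (n-1)d]
750 = n/2 × [2(1) + (n-1)(7)]
750 = n/2 × [2 + 7n - 7]
1500 = n × [-5 + 7n]
7n² + (-5)n - 1500 = 0
Discriminant: Δ = (-5)² - 4(7)(-1500) = 25 + 42000 = 42025
√Δ = 205
n = [-(-5) + √Δ] / (2·7) = (5 + 205) / 14 = 210 / 14 = 15
(The negative root is discarded since n must be a positive integer.)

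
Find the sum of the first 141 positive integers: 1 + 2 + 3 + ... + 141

Formula: ∑k = n(n+1)/2
= 141×142/2
= 20022/2
= 10011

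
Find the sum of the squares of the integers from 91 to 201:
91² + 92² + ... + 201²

Use ∑_{k=1}^{n} k² = n(n+1)(2n+1)/6, then subtract the first 90 terms.
∑_{k=1}^{201} k² = 201×202×403/6 = 2727101
∑_{k=1}^{90} k² = 90×91×181/6 = 247065
∑_{k=91}^{201} k² = 2727101 - 247065 = 2480036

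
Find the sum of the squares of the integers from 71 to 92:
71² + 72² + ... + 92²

Use ∑_{k=1}^{n} k² = n(n+1)(2n+1)/6, then subtract the first 70 terms.
∑_{k=1}^{92} k² = 92×93×185/6 = 263810
∑_{k=1}^{70} k² = 70×71×141/6 = 116795
∑_{k=71}^{92} k² = 263810 - 116795 = 147015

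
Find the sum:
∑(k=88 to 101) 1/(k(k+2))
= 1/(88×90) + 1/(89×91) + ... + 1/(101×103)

Partial fractions: 1/(k(k+2)) = (1/2)[1/k - 1/(k+2)]
Telescoping leaves the first two and last two terms:
= (1/2)[1/88 + 1/89 - 1/102 - 1/103]
= 127001/82282992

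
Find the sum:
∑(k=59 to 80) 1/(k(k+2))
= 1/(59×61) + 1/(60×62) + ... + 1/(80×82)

Partial fractions: 1/(k(k+2)) = (1/2)[1/k - 1/(k+2)]
Telescoping leaves the first two and last two terms:
= (1/2)[1/59 + 1/60 - 1/81 - 1/82]
= 35563/7837560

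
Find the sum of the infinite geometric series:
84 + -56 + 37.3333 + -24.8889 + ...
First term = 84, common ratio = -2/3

For |r| < 1, S = a / (1 - r)
S = 84 / (1 - (-2/3))
S = 84 / (5/3)
S = 252/5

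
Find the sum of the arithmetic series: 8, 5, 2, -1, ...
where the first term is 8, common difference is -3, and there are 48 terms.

Sₙ = n/2 × (first + last)
Last term = a + (n-1)d = 8 + (48-1)×(-3) = -133
S_48 = 48/2 × (8 + (-133))
S_48 = 48/2 × (-125) = -3000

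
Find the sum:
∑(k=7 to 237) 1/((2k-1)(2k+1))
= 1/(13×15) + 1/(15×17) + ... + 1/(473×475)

Partial fractions: 1/((2k-1)(2k+1)) = (1/2)[1/(2k-1) - 1/(2k+1)]
The series telescopes:
= (1/2)[1/13 - 1/475]
= 231/6175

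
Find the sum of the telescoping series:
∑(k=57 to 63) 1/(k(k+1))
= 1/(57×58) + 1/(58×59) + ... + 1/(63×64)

Partial fractions: 1/(k(k+1)) = 1/k - 1/(k+1)
The series telescopes:
= (1/57 - 1/58) + (1/58 - 1/59) + ... + (1/63 - 1/64)
= 1/57 - 1/64
= 7/3648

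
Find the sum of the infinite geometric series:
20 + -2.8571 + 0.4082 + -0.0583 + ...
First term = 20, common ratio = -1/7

For |r| < 1, S = a / (1 - r)
S = 20 / (1 - (-1/7))
S = 20 / (8/7)
S = 35/2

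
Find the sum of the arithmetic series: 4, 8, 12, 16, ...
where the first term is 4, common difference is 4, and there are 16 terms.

Sₙ = n/2 × (first + last)
Last term = a + (n-1)d = 4 + (16-1)×4 = 64
S_16 = 16/2 × (4 + 64)
S_16 = 16/2 × 68 = 544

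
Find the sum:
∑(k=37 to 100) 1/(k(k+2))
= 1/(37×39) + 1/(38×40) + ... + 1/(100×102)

Partial fractions: 1/(k(k+2)) = (1/2)[1/k - 1/(k+2)]
Telescoping leaves the first two and last two terms:
= (1/2)[1/37 + 1/38 - 1/101 - 1/102]
= 60904/3621153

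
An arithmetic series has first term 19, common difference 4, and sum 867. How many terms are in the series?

Using S = n/2 × [2a + (n-1)d]
867 = n/2 × [2(19) + (n-1)(4)]
867 = n/2 × [38 + 4n - 4]
1734 = n × [34 + 4n]
4n² + (34)n - 1734 = 0
Discriminant: Δ = (34)² - 4(4)(-1734) = 1156 + 27744 = 28900
√Δ = 170
n = [-(34) + √Δ] / (2·4) = (-34 + 170) / 8 = 136 / 8 = 17
(The negative root is discarded since n must be a positive integer.)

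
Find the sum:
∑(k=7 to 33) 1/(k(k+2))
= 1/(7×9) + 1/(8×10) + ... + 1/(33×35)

Partial fractions: 1/(k(k+2)) = (1/2)[1/k - 1/(k+2)]
Telescoping leaves the first two and last two terms:
= (1/2)[1/7 + 1/8 - 1/34 - 1/35]
= 999/9520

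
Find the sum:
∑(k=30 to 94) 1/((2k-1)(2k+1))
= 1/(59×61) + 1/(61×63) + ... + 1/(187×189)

Partial fractions: 1/((2k-1)(2k+1)) = (1/2)[1/(2k-1) - 1/(2k+1)]
The series telescopes:
= (1/2)[1/59 - 1/189]
= 65/11151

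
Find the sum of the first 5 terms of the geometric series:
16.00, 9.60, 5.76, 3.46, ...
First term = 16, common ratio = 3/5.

Sₙ = a(1 - rⁿ) / (1 - r)
S_5 = 16(1 - (3/5)^5) / (1 - (3/5))
S_5 = 16(1 - (243/3125)) / (2/5)
S_5 = 23056/625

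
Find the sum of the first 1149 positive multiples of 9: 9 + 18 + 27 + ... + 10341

Factor out 9: = 9(1 + 2 + ... + 1149) = 9 × n(n+1)/2
= 9 × 1149×1150/2
= 9 × 660675
= 5946075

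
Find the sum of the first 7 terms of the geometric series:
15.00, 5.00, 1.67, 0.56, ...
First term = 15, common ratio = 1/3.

Sₙ = a(1 - rⁿ) / (1 - r)
S_7 = 15(1 - (1/3)^7) / (1 - (1/3))
S_7 = 15(1 - (1/2187)) / (2/3)
S_7 = 5465/243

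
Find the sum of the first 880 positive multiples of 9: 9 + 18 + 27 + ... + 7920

Factor out 9: = 9(1 + 2 + ... + 880) = 9 × n(n+1)/2
= 9 × 880×881/2
= 9 × 387640
= 3488760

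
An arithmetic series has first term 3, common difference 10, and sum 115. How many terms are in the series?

Using S = n/2 × [2a + (n-1)d]
115 = n/2 × [2(3) + (n-1)(10)]
115 = n/2 × [6 + 10n - 10]
230 = n × [-4 + 10n]
10n² + (-4)n - 230 = 0
Discriminant: Δ = (-4)² - 4(10)(-230) = 16 + 9200 = 9216
√Δ = 96
n = [-(-4) + √Δ] / (2·10) = (4 + 96) / 20 = 100 / 20 = 5
(The negative root is discarded since n must be a positive integer.)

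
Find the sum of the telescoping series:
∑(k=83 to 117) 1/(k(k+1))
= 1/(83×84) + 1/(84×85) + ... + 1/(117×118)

Partial fractions: 1/(k(k+1)) = 1/k - 1/(k+1)
The series telescopes:
= (1/83 - 1/84) + (1/84 - 1/85) + ... + (1/117 - 1/118)
= 1/83 - 1/118
= 35/9794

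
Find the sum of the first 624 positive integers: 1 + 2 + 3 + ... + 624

Formula: ∑k = n(n+1)/2
= 624×625/2
= 390000/2
= 195000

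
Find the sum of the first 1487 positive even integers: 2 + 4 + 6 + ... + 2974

Sum of first n even numbers = n(n+1)
= 1487×1488
= 2212656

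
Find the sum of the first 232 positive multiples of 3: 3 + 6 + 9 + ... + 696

Factor out 3: = 3(1 + 2 + ... + 232) = 3 × n(n+1)/2
= 3 × 232×233/2
= 3 × 27028
= 81084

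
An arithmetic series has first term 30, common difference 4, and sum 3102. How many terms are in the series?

Using S = n/2 × [2a + (n-1)d]
3102 = n/2 × [2(30) + (n-1)(4)]
3102 = n/2 × [60 + 4n - 4]
6204 = n × [56 + 4n]
4n² + (56)n - 6204 = 0
Discriminant: Δ = (56)² - 4(4)(-6204) = 3136 + 99264 = 102400
√Δ = 320
n = [-(56) + √Δ] / (2·4) = (-56 + 320) / 8 = 264 / 8 = 33
(The negative root is discarded since n must be a positive integer.)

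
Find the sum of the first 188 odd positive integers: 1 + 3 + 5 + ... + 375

Sum of first n odd numbers = n²
= 188²
= 35344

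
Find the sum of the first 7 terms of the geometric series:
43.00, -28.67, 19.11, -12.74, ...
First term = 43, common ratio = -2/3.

Sₙ = a(1 - rⁿ) / (1 - r)
S_7 = 43(1 - (-2/3)^7) / (1 - (-2/3))
S_7 = 43(1 - (-128/2187)) / (5/3)
S_7 = 19909/729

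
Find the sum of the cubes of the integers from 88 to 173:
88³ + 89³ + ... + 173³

Use ∑_{k=1}^{n} k³ = [n(n+1)/2]², then subtract the first 87 terms.
∑_{k=1}^{173} k³ = [173×174/2]² = 15051² = 226532601
∑_{k=1}^{87} k³ = [87×88/2]² = 3828² = 14653584
∑_{k=88}^{173} k³ = 226532601 - 14653584 = 211879017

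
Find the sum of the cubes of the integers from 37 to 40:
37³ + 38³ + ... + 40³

Use ∑_{k=1}^{n} k³ = [n(n+1)/2]², then subtract the first 36 terms.
∑_{k=1}^{40} k³ = [40×41/2]² = 820² = 672400
∑_{k=1}^{36} k³ = [36×37/2]² = 666² = 443556
∑_{k=37}^{40} k³ = 672400 - 443556 = 228844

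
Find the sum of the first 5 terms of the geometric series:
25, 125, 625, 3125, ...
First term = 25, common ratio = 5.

Sₙ = a(1 - rⁿ) / (1 - r)
S_5 = 25(1 - 5^5) / (1 - 5)
S_5 = 25(1 - 3125) / (-4)
S_5 = 19525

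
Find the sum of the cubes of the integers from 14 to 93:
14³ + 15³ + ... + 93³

Use ∑_{k=1}^{n} k³ = [n(n+1)/2]², then subtract the first 13 terms.
∑_{k=1}^{93} k³ = [93×94/2]² = 4371² = 19105641
∑_{k=1}^{13} k³ = [13×14/2]² = 91² = 8281
∑_{k=14}^{93} k³ = 19105641 - 8281 = 19097360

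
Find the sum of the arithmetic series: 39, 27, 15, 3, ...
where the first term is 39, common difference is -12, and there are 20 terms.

Sₙ = n/2 × (first + last)
Last term = a + (n-1)d = 39 + (20-1)×(-12) = -189
S_20 = 20/2 × (39 + (-189))
S_20 = 20/2 × (-150) = -1500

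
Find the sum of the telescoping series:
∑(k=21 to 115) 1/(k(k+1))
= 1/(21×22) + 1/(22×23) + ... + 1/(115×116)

Partial fractions: 1/(k(k+1)) = 1/k - 1/(k+1)
The series telescopes:
= (1/21 - 1/22) + (1/22 - 1/23) + ... + (1/115 - 1/116)
= 1/21 - 1/116
= 95/2436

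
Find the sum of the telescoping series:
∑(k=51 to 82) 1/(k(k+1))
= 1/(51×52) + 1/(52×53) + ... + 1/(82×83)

Partial fractions: 1/(k(k+1)) = 1/k - 1/(k+1)
The series telescopes:
= (1/51 - 1/52) + (1/52 - 1/53) + ... + (1/82 - 1/83)
= 1/51 - 1/83
= 32/4233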